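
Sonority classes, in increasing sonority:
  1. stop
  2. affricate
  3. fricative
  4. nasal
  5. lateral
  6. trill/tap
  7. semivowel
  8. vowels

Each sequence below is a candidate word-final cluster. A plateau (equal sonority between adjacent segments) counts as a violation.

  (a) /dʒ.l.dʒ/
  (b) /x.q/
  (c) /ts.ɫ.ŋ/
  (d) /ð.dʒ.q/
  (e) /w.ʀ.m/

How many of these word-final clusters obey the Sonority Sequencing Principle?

(a) 2-5-2 → violates
(b) 3-1 → obeys
(c) 2-5-4 → violates
(d) 3-2-1 → obeys
(e) 7-6-4 → obeys

3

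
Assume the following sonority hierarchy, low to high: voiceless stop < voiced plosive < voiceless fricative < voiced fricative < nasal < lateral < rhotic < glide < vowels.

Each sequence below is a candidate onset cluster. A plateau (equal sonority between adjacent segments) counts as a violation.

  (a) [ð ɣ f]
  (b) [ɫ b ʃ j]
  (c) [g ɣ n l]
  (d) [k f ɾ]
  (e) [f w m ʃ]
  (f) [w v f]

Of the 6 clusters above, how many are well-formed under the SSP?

(a) sonority 4-4-3: ill-formed.
(b) sonority 6-2-3-8: ill-formed.
(c) sonority 2-4-5-6: well-formed.
(d) sonority 1-3-7: well-formed.
(e) sonority 3-8-5-3: ill-formed.
(f) sonority 8-4-3: ill-formed.

2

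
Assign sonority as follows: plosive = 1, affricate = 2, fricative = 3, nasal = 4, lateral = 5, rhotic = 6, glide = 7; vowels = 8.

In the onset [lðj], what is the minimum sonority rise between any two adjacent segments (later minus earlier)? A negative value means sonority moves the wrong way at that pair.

-2

/l/ is a lateral (sonority 5).
/ð/ is a fricative (sonority 3).
/j/ is a glide (sonority 7).
/l/→/ð/: change -2.
/ð/→/j/: change +4.
Minimum = -2.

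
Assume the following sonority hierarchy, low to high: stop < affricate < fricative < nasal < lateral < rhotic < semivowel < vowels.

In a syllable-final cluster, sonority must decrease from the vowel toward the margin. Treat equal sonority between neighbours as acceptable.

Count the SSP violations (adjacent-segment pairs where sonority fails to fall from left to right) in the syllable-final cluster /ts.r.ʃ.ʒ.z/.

/ts/ — affricate, sonority 2.
/r/ — rhotic, sonority 6.
/ʃ/ — fricative, sonority 3.
/ʒ/ — fricative, sonority 3.
/z/ — fricative, sonority 3.
/ts/→/r/: 2→6 (does not fall) — violation.
/r/→/ʃ/: 6→3 (falls) — ok.
/ʃ/→/ʒ/: 3→3 (plateau, allowed) — ok.
/ʒ/→/z/: 3→3 (plateau, allowed) — ok.

1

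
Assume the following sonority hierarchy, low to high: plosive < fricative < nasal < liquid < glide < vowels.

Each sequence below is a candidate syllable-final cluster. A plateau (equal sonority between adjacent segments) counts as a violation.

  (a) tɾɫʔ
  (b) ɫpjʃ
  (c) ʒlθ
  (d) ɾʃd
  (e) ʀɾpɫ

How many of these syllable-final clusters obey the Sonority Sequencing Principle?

1

(a) sonority 1-4-4-1: ill-formed.
(b) sonority 4-1-5-2: ill-formed.
(c) sonority 2-4-2: ill-formed.
(d) sonority 4-2-1: well-formed.
(e) sonority 4-4-1-4: ill-formed.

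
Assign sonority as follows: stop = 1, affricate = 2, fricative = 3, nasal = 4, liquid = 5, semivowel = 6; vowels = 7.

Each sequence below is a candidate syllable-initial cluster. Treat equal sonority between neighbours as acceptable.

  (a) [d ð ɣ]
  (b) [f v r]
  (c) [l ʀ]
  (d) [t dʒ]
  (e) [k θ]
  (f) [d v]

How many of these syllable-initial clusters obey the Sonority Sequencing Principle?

6

(a) sonority 1-3-3: well-formed.
(b) sonority 3-3-5: well-formed.
(c) sonority 5-5: well-formed.
(d) sonority 1-2: well-formed.
(e) sonority 1-3: well-formed.
(f) sonority 1-3: well-formed.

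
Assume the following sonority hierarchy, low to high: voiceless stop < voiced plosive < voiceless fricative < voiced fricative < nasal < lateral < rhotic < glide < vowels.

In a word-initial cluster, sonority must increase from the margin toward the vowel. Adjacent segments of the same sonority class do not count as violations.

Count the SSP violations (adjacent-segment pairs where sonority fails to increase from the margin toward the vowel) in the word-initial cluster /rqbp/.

2

/r/ is a rhotic (sonority 7).
/q/ is a voiceless stop (sonority 1).
/b/ is a voiced plosive (sonority 2).
/p/ is a voiceless stop (sonority 1).
/r/→/q/: 7→1 (does not rise) — violation.
/q/→/b/: 1→2 (rises) — ok.
/b/→/p/: 2→1 (does not rise) — violation.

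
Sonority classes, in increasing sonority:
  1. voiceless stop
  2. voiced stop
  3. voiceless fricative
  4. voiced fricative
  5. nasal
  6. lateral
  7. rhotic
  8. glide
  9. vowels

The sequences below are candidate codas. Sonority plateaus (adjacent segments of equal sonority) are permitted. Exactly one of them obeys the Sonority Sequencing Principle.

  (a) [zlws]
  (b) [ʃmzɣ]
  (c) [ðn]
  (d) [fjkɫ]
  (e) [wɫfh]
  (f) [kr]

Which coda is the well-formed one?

e

(a) sonority 4-6-8-3: ill-formed.
(b) sonority 3-5-4-4: ill-formed.
(c) sonority 4-5: ill-formed.
(d) sonority 3-8-1-6: ill-formed.
(e) sonority 8-6-3-3: well-formed.
(f) sonority 1-7: ill-formed.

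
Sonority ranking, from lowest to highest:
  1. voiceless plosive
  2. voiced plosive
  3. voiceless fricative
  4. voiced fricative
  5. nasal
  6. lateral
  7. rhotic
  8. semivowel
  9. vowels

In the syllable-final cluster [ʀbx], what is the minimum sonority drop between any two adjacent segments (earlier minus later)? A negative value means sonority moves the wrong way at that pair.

/ʀ/ is a rhotic (sonority 7).
/b/ is a voiced plosive (sonority 2).
/x/ is a voiceless fricative (sonority 3).
/ʀ/→/b/: change +5.
/b/→/x/: change -1.
Minimum = -1.

-1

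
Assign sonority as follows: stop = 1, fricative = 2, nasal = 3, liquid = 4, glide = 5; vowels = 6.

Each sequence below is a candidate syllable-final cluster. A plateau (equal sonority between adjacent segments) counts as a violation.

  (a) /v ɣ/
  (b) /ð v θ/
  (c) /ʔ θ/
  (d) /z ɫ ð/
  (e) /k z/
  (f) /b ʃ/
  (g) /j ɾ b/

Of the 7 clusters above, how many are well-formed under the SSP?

(a) sonority 2-2: ill-formed.
(b) sonority 2-2-2: ill-formed.
(c) sonority 1-2: ill-formed.
(d) sonority 2-4-2: ill-formed.
(e) sonority 1-2: ill-formed.
(f) sonority 1-2: ill-formed.
(g) sonority 5-4-1: well-formed.

1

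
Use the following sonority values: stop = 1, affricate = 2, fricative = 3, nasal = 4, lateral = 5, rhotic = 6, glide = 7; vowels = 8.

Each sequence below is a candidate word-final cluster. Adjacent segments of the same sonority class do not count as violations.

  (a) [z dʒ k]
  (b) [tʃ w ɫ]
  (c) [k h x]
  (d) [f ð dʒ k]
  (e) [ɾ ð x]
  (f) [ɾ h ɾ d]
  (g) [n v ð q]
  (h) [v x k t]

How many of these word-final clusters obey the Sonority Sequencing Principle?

5

(a) [z dʒ k]: profile 3-2-1 — obeys.
(b) [tʃ w ɫ]: profile 2-7-5 — violates.
(c) [k h x]: profile 1-3-3 — violates.
(d) [f ð dʒ k]: profile 3-3-2-1 — obeys.
(e) [ɾ ð x]: profile 6-3-3 — obeys.
(f) [ɾ h ɾ d]: profile 6-3-6-1 — violates.
(g) [n v ð q]: profile 4-3-3-1 — obeys.
(h) [v x k t]: profile 3-3-1-1 — obeys.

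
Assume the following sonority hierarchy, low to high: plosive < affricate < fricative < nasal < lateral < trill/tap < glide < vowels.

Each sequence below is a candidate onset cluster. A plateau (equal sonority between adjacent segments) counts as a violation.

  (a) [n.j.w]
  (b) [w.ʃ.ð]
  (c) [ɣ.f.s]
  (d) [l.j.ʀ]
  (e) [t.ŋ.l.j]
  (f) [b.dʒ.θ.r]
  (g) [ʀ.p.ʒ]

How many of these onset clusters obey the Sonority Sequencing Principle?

2

(a) [n.j.w]: profile 4-7-7 — violates.
(b) [w.ʃ.ð]: profile 7-3-3 — violates.
(c) [ɣ.f.s]: profile 3-3-3 — violates.
(d) [l.j.ʀ]: profile 5-7-6 — violates.
(e) [t.ŋ.l.j]: profile 1-4-5-7 — obeys.
(f) [b.dʒ.θ.r]: profile 1-2-3-6 — obeys.
(g) [ʀ.p.ʒ]: profile 6-1-3 — violates.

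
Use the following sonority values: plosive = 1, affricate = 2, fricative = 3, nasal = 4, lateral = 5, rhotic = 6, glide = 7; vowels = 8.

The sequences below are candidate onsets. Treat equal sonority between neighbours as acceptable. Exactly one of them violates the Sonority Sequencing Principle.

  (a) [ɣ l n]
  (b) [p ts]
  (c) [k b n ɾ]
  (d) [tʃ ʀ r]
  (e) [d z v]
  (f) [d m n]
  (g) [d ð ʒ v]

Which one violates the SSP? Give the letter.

(a) sonority 3-5-4: ill-formed.
(b) sonority 1-2: well-formed.
(c) sonority 1-1-4-6: well-formed.
(d) sonority 2-6-6: well-formed.
(e) sonority 1-3-3: well-formed.
(f) sonority 1-4-4: well-formed.
(g) sonority 1-3-3-3: well-formed.

a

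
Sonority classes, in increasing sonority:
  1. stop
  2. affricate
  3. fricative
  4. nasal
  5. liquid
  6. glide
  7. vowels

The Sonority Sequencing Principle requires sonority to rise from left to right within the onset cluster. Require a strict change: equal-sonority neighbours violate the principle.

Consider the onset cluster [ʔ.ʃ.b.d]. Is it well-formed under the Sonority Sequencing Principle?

/ʔ/: stop = 1.
/ʃ/: fricative = 3.
/b/: stop = 1.
/d/: stop = 1.
The profile is 1-3-1-1. Between /ʃ/ (3) and /b/ (1) sonority does not rise, so the cluster violates the SSP.

no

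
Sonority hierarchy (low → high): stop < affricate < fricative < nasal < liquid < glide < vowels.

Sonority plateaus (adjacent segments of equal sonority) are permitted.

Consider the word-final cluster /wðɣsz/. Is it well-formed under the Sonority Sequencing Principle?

yes

/w/ — glide, sonority 6.
/ð/ — fricative, sonority 3.
/ɣ/ — fricative, sonority 3.
/s/ — fricative, sonority 3.
/z/ — fricative, sonority 3.
The profile 6-3-3-3-3 is non-increasing (plateaus allowed), so the word-final cluster satisfies the SSP.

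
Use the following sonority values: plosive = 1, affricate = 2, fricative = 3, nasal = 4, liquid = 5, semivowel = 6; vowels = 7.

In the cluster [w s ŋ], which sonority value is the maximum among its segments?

6

/w/ is a semivowel (sonority 6).
/s/ is a fricative (sonority 3).
/ŋ/ is a nasal (sonority 4).
The maximum is 6.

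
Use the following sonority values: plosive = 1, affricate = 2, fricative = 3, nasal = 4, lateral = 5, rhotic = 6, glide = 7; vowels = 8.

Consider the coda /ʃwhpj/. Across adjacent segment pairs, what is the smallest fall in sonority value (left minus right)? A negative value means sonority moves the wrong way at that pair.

/ʃ/: fricative = 3.
/w/: glide = 7.
/h/: fricative = 3.
/p/: plosive = 1.
/j/: glide = 7.
/ʃ/→/w/: change -4.
/w/→/h/: change +4.
/h/→/p/: change +2.
/p/→/j/: change -6.
Minimum = -6.

-6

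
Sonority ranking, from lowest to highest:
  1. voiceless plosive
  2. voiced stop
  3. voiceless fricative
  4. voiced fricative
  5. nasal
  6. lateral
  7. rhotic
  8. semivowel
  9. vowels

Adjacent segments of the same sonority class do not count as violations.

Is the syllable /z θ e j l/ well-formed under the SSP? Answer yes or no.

no

Onset: /z/ is a voiced fricative (sonority 4), /θ/ is a voiceless fricative (sonority 3); then the nucleus /e/ (sonority 9).
Onset profile 4-3-9 — does not rise throughout.
Coda: /j/ is a semivowel (sonority 8), /l/ is a lateral (sonority 6).
Coda profile 9-8-6 — falls from the nucleus.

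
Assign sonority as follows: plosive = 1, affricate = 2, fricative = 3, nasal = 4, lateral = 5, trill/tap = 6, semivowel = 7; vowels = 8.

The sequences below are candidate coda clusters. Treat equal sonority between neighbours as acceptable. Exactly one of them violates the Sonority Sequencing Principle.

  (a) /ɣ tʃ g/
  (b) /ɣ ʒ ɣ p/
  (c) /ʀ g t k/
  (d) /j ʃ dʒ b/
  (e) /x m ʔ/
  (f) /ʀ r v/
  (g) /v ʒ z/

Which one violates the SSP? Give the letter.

(a) /ɣ tʃ g/: profile 3-2-1 — obeys.
(b) /ɣ ʒ ɣ p/: profile 3-3-3-1 — obeys.
(c) /ʀ g t k/: profile 6-1-1-1 — obeys.
(d) /j ʃ dʒ b/: profile 7-3-2-1 — obeys.
(e) /x m ʔ/: profile 3-4-1 — violates.
(f) /ʀ r v/: profile 6-6-3 — obeys.
(g) /v ʒ z/: profile 3-3-3 — obeys.

e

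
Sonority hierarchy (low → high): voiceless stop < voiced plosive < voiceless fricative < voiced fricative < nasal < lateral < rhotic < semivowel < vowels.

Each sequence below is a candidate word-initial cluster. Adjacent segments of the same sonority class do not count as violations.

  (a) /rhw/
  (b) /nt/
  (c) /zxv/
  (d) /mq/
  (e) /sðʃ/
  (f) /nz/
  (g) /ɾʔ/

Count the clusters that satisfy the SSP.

0

(a) sonority 7-3-8: ill-formed.
(b) sonority 5-1: ill-formed.
(c) sonority 4-3-4: ill-formed.
(d) sonority 5-1: ill-formed.
(e) sonority 3-4-3: ill-formed.
(f) sonority 5-4: ill-formed.
(g) sonority 7-1: ill-formed.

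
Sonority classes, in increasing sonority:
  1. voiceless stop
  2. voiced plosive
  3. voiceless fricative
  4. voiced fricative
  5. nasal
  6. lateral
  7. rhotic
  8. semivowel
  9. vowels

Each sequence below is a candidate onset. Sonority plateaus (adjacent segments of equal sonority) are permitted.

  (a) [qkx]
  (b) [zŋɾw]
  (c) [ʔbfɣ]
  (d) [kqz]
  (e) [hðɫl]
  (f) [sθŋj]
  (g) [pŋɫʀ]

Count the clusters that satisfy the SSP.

(a) [qkx]: profile 1-1-3 — obeys.
(b) [zŋɾw]: profile 4-5-7-8 — obeys.
(c) [ʔbfɣ]: profile 1-2-3-4 — obeys.
(d) [kqz]: profile 1-1-4 — obeys.
(e) [hðɫl]: profile 3-4-6-6 — obeys.
(f) [sθŋj]: profile 3-3-5-8 — obeys.
(g) [pŋɫʀ]: profile 1-5-6-7 — obeys.

7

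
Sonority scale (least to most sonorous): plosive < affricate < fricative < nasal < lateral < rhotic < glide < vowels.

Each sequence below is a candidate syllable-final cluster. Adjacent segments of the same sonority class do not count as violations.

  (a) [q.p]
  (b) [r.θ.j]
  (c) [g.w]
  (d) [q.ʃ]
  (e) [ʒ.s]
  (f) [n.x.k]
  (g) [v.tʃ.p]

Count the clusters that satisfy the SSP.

4

(a) sonority 1-1: well-formed.
(b) sonority 6-3-7: ill-formed.
(c) sonority 1-7: ill-formed.
(d) sonority 1-3: ill-formed.
(e) sonority 3-3: well-formed.
(f) sonority 4-3-1: well-formed.
(g) sonority 3-2-1: well-formed.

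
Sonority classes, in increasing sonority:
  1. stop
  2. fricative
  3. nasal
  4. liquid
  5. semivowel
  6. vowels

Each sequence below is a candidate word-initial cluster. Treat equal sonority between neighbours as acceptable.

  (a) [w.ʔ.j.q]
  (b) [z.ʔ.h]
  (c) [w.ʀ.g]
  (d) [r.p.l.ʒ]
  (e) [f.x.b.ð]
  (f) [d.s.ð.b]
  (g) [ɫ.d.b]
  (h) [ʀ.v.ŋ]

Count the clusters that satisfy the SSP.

(a) sonority 5-1-5-1: ill-formed.
(b) sonority 2-1-2: ill-formed.
(c) sonority 5-4-1: ill-formed.
(d) sonority 4-1-4-2: ill-formed.
(e) sonority 2-2-1-2: ill-formed.
(f) sonority 1-2-2-1: ill-formed.
(g) sonority 4-1-1: ill-formed.
(h) sonority 4-2-3: ill-formed.

0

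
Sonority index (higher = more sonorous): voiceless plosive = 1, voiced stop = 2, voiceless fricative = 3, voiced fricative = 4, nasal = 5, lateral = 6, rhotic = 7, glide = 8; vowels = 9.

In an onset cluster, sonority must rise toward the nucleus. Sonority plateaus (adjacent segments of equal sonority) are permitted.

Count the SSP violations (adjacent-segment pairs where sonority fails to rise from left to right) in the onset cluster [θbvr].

/θ/ — voiceless fricative, sonority 3.
/b/ — voiced stop, sonority 2.
/v/ — voiced fricative, sonority 4.
/r/ — rhotic, sonority 7.
/θ/→/b/: 3→2 (does not rise) — violation.
/b/→/v/: 2→4 (rises) — ok.
/v/→/r/: 4→7 (rises) — ok.

1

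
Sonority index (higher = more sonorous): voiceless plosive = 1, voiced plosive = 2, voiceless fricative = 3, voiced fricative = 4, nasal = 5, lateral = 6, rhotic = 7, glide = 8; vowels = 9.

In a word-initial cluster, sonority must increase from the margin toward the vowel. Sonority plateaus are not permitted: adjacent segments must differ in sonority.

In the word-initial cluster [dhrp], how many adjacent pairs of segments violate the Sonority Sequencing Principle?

/d/: voiced plosive = 2.
/h/: voiceless fricative = 3.
/r/: rhotic = 7.
/p/: voiceless plosive = 1.
/d/→/h/: 2→3 (rises) — ok.
/h/→/r/: 3→7 (rises) — ok.
/r/→/p/: 7→1 (does not rise) — violation.

1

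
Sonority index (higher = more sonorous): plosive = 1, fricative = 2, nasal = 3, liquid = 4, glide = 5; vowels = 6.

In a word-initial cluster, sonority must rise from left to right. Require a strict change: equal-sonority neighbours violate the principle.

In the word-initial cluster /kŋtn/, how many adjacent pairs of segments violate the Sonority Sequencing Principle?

/k/ — plosive, sonority 1.
/ŋ/ — nasal, sonority 3.
/t/ — plosive, sonority 1.
/n/ — nasal, sonority 3.
/k/→/ŋ/: 1→3 (rises) — ok.
/ŋ/→/t/: 3→1 (does not rise) — violation.
/t/→/n/: 1→3 (rises) — ok.

1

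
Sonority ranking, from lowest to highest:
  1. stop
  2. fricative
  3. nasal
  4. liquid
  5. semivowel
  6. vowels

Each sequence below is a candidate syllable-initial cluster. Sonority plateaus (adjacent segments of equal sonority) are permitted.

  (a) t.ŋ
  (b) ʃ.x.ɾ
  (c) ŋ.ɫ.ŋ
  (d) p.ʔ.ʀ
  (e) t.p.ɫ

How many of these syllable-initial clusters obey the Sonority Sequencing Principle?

4

(a) sonority 1-3: well-formed.
(b) sonority 2-2-4: well-formed.
(c) sonority 3-4-3: ill-formed.
(d) sonority 1-1-4: well-formed.
(e) sonority 1-1-4: well-formed.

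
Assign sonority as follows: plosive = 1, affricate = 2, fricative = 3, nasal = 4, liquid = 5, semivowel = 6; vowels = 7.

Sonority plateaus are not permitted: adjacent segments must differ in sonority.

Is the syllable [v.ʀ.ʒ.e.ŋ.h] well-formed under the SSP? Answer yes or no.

Onset: /v/ is a fricative (sonority 3), /ʀ/ is a liquid (sonority 5), /ʒ/ is a fricative (sonority 3); then the nucleus /e/ (sonority 7).
Onset profile 3-5-3-7 — does not strictly rise throughout.
Coda: /ŋ/ is a nasal (sonority 4), /h/ is a fricative (sonority 3).
Coda profile 7-4-3 — falls from the nucleus.

no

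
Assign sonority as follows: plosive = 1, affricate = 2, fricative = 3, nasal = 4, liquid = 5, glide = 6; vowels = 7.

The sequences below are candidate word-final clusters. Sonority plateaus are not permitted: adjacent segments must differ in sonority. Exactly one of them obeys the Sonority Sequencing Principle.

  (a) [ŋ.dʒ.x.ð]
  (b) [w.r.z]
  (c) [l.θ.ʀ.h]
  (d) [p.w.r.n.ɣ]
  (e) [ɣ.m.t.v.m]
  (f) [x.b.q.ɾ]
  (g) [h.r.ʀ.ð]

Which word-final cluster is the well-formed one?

b

(a) sonority 4-2-3-3: ill-formed.
(b) sonority 6-5-3: well-formed.
(c) sonority 5-3-5-3: ill-formed.
(d) sonority 1-6-5-4-3: ill-formed.
(e) sonority 3-4-1-3-4: ill-formed.
(f) sonority 3-1-1-5: ill-formed.
(g) sonority 3-5-5-3: ill-formed.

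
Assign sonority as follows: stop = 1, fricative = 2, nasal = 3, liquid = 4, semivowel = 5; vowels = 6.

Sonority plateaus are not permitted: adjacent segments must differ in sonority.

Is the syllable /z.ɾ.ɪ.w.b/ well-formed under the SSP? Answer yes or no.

Onset: /z/ is a fricative (sonority 2), /ɾ/ is a liquid (sonority 4); then the nucleus /ɪ/ (sonority 6).
Onset profile 2-4-6 — rises to the nucleus.
Coda: /w/ is a semivowel (sonority 5), /b/ is a stop (sonority 1).
Coda profile 6-5-1 — falls from the nucleus.

yes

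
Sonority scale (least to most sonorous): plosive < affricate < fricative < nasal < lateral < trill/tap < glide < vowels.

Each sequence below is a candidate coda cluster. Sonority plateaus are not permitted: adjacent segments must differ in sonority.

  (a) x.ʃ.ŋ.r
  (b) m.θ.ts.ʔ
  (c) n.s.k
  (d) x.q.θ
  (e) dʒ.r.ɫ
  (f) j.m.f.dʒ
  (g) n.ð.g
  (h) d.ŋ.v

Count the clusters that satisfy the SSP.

(a) x.ʃ.ŋ.r: profile 3-3-4-6 — violates.
(b) m.θ.ts.ʔ: profile 4-3-2-1 — obeys.
(c) n.s.k: profile 4-3-1 — obeys.
(d) x.q.θ: profile 3-1-3 — violates.
(e) dʒ.r.ɫ: profile 2-6-5 — violates.
(f) j.m.f.dʒ: profile 7-4-3-2 — obeys.
(g) n.ð.g: profile 4-3-1 — obeys.
(h) d.ŋ.v: profile 1-4-3 — violates.

4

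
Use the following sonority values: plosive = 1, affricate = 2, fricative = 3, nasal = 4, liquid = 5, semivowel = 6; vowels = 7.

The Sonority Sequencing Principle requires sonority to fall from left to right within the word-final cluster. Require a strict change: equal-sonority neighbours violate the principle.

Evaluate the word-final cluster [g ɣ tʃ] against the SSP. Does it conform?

/g/ is a plosive (sonority 1).
/ɣ/ is a fricative (sonority 3).
/tʃ/ is an affricate (sonority 2).
The profile is 1-3-2. Between /g/ (1) and /ɣ/ (3) sonority does not fall, so the cluster violates the SSP.

no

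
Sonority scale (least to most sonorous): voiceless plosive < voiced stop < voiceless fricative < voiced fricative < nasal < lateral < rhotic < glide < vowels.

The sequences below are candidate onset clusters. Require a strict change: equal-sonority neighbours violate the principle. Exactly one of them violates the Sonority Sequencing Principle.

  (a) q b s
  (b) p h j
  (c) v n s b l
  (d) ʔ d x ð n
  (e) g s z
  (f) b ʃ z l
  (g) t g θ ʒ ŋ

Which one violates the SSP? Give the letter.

c

(a) 1-2-3 → obeys
(b) 1-3-8 → obeys
(c) 4-5-3-2-6 → violates
(d) 1-2-3-4-5 → obeys
(e) 2-3-4 → obeys
(f) 2-3-4-6 → obeys
(g) 1-2-3-4-5 → obeys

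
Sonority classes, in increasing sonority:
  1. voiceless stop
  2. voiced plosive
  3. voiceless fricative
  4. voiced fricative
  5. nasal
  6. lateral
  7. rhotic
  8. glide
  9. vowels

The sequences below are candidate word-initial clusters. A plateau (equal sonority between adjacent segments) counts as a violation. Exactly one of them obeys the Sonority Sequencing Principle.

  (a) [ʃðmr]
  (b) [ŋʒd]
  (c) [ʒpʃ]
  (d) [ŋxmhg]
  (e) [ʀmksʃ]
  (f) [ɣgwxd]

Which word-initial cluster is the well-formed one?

(a) sonority 3-4-5-7: well-formed.
(b) sonority 5-4-2: ill-formed.
(c) sonority 4-1-3: ill-formed.
(d) sonority 5-3-5-3-2: ill-formed.
(e) sonority 7-5-1-3-3: ill-formed.
(f) sonority 4-2-8-3-2: ill-formed.

a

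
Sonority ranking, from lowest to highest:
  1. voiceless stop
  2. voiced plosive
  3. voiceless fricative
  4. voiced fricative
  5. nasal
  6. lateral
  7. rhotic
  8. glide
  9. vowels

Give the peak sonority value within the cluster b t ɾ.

7

/b/ is a voiced plosive (sonority 2).
/t/ is a voiceless stop (sonority 1).
/ɾ/ is a rhotic (sonority 7).
The maximum is 7.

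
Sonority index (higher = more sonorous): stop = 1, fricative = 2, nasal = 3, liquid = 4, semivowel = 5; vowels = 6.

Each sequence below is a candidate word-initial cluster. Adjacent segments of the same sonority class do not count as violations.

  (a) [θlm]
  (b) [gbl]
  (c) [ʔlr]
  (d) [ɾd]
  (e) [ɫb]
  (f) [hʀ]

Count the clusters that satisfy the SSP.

(a) [θlm]: profile 2-4-3 — violates.
(b) [gbl]: profile 1-1-4 — obeys.
(c) [ʔlr]: profile 1-4-4 — obeys.
(d) [ɾd]: profile 4-1 — violates.
(e) [ɫb]: profile 4-1 — violates.
(f) [hʀ]: profile 2-4 — obeys.

3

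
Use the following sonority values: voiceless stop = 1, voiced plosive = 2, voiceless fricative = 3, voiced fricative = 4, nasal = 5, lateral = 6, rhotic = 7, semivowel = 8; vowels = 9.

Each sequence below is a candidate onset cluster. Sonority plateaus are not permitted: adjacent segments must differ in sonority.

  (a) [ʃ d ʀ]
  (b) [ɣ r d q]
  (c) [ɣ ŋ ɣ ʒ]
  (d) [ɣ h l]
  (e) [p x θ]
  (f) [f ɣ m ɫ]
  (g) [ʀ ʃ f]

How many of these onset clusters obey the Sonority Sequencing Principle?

1

(a) sonority 3-2-7: ill-formed.
(b) sonority 4-7-2-1: ill-formed.
(c) sonority 4-5-4-4: ill-formed.
(d) sonority 4-3-6: ill-formed.
(e) sonority 1-3-3: ill-formed.
(f) sonority 3-4-5-6: well-formed.
(g) sonority 7-3-3: ill-formed.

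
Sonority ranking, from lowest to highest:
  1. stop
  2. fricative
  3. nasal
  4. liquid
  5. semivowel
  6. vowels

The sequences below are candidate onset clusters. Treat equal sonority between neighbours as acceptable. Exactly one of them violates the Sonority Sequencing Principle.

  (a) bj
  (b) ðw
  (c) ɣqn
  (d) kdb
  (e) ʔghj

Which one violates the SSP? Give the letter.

c

(a) bj: profile 1-5 — obeys.
(b) ðw: profile 2-5 — obeys.
(c) ɣqn: profile 2-1-3 — violates.
(d) kdb: profile 1-1-1 — obeys.
(e) ʔghj: profile 1-1-2-5 — obeys.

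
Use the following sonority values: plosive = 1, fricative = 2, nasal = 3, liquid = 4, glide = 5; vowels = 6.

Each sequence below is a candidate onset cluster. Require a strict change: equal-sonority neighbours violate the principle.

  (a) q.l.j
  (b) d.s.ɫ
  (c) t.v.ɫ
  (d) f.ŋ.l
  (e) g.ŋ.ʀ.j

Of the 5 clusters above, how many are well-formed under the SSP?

(a) 1-4-5 → obeys
(b) 1-2-4 → obeys
(c) 1-2-4 → obeys
(d) 2-3-4 → obeys
(e) 1-3-4-5 → obeys

5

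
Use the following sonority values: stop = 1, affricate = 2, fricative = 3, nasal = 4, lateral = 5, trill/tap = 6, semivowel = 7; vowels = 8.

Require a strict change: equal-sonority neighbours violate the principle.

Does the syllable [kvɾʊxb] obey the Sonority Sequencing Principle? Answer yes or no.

yes

Onset: /k/ is a stop (sonority 1), /v/ is a fricative (sonority 3), /ɾ/ is a trill/tap (sonority 6); then the nucleus /ʊ/ (sonority 8).
Onset profile 1-3-6-8 — rises to the nucleus.
Coda: /x/ is a fricative (sonority 3), /b/ is a stop (sonority 1).
Coda profile 8-3-1 — falls from the nucleus.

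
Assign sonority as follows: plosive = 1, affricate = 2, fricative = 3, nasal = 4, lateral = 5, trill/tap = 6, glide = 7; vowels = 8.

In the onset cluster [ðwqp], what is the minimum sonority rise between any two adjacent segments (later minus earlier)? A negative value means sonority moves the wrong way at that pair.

-6

/ð/ is a fricative (sonority 3).
/w/ is a glide (sonority 7).
/q/ is a plosive (sonority 1).
/p/ is a plosive (sonority 1).
/ð/→/w/: change +4.
/w/→/q/: change -6.
/q/→/p/: change +0.
Minimum = -6.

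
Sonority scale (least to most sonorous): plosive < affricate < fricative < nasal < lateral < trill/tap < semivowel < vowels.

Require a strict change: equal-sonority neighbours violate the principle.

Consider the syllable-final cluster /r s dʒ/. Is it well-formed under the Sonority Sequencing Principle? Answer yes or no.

/r/: trill/tap = 6.
/s/: fricative = 3.
/dʒ/: affricate = 2.
The profile 6-3-2 strictly falls, so the syllable-final cluster satisfies the SSP.

yes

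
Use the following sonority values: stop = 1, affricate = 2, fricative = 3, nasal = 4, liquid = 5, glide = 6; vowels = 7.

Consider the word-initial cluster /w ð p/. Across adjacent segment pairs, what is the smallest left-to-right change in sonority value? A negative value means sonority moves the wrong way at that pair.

-3

/w/ — glide, sonority 6.
/ð/ — fricative, sonority 3.
/p/ — stop, sonority 1.
/w/→/ð/: change -3.
/ð/→/p/: change -2.
Minimum = -3.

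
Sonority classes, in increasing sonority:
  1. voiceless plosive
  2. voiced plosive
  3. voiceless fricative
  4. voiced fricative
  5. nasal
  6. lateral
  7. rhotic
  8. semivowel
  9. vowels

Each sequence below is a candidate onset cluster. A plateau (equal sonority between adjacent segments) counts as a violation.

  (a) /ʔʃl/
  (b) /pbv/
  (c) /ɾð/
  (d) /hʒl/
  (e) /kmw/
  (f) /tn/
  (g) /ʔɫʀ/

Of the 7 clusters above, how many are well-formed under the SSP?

(a) /ʔʃl/: profile 1-3-6 — obeys.
(b) /pbv/: profile 1-2-4 — obeys.
(c) /ɾð/: profile 7-4 — violates.
(d) /hʒl/: profile 3-4-6 — obeys.
(e) /kmw/: profile 1-5-8 — obeys.
(f) /tn/: profile 1-5 — obeys.
(g) /ʔɫʀ/: profile 1-6-7 — obeys.

6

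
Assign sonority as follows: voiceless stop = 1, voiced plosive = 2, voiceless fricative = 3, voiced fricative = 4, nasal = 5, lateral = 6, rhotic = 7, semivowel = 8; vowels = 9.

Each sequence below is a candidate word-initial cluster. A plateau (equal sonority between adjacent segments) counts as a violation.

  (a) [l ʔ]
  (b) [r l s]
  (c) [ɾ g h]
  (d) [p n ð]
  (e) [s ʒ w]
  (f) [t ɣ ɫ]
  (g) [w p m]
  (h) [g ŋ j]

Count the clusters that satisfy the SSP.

3

(a) sonority 6-1: ill-formed.
(b) sonority 7-6-3: ill-formed.
(c) sonority 7-2-3: ill-formed.
(d) sonority 1-5-4: ill-formed.
(e) sonority 3-4-8: well-formed.
(f) sonority 1-4-6: well-formed.
(g) sonority 8-1-5: ill-formed.
(h) sonority 2-5-8: well-formed.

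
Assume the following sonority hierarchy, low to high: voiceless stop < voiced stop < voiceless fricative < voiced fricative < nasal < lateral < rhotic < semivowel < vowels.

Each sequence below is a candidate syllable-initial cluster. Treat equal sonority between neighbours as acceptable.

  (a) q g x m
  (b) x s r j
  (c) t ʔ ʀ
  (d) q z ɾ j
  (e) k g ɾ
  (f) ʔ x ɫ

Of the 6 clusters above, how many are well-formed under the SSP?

(a) sonority 1-2-3-5: well-formed.
(b) sonority 3-3-7-8: well-formed.
(c) sonority 1-1-7: well-formed.
(d) sonority 1-4-7-8: well-formed.
(e) sonority 1-2-7: well-formed.
(f) sonority 1-3-6: well-formed.

6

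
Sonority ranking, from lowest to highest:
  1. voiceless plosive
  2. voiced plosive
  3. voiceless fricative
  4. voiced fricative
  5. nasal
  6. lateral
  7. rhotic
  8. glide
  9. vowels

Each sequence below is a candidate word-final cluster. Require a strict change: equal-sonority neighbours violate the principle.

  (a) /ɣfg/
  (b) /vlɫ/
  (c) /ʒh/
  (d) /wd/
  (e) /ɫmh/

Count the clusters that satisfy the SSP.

(a) sonority 4-3-2: well-formed.
(b) sonority 4-6-6: ill-formed.
(c) sonority 4-3: well-formed.
(d) sonority 8-2: well-formed.
(e) sonority 6-5-3: well-formed.

4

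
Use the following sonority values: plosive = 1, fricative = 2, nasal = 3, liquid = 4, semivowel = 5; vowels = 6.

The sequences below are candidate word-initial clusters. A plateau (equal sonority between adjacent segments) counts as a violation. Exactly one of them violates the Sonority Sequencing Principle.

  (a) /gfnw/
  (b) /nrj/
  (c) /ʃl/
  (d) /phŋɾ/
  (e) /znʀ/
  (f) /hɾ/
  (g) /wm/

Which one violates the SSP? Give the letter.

g

(a) sonority 1-2-3-5: well-formed.
(b) sonority 3-4-5: well-formed.
(c) sonority 2-4: well-formed.
(d) sonority 1-2-3-4: well-formed.
(e) sonority 2-3-4: well-formed.
(f) sonority 2-4: well-formed.
(g) sonority 5-3: ill-formed.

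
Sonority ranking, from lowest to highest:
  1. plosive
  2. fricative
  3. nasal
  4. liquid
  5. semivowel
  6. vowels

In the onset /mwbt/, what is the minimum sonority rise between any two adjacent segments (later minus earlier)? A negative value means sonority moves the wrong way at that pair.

/m/: nasal = 3.
/w/: semivowel = 5.
/b/: plosive = 1.
/t/: plosive = 1.
/m/→/w/: change +2.
/w/→/b/: change -4.
/b/→/t/: change +0.
Minimum = -4.

-4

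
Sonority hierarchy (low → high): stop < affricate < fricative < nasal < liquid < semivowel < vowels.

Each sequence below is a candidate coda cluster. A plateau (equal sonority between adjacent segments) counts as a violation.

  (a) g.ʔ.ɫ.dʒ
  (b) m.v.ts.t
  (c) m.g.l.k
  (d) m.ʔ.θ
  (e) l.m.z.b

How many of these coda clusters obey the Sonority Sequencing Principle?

(a) 1-1-5-2 → violates
(b) 4-3-2-1 → obeys
(c) 4-1-5-1 → violates
(d) 4-1-3 → violates
(e) 5-4-3-1 → obeys

2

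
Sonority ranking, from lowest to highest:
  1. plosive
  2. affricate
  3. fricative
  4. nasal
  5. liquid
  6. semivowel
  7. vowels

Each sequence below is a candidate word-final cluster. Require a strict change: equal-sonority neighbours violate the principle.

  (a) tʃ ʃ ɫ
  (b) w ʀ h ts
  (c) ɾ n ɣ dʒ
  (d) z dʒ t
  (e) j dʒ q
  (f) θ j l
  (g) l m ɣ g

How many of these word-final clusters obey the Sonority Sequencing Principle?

(a) tʃ ʃ ɫ: profile 2-3-5 — violates.
(b) w ʀ h ts: profile 6-5-3-2 — obeys.
(c) ɾ n ɣ dʒ: profile 5-4-3-2 — obeys.
(d) z dʒ t: profile 3-2-1 — obeys.
(e) j dʒ q: profile 6-2-1 — obeys.
(f) θ j l: profile 3-6-5 — violates.
(g) l m ɣ g: profile 5-4-3-1 — obeys.

5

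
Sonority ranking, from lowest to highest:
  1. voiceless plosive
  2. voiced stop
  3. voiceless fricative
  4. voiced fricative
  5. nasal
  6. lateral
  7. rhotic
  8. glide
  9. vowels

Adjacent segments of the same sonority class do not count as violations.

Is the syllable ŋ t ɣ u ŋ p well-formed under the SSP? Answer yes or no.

no

Onset: /ŋ/ is a nasal (sonority 5), /t/ is a voiceless plosive (sonority 1), /ɣ/ is a voiced fricative (sonority 4); then the nucleus /u/ (sonority 9).
Onset profile 5-1-4-9 — does not rise throughout.
Coda: /ŋ/ is a nasal (sonority 5), /p/ is a voiceless plosive (sonority 1).
Coda profile 9-5-1 — falls from the nucleus.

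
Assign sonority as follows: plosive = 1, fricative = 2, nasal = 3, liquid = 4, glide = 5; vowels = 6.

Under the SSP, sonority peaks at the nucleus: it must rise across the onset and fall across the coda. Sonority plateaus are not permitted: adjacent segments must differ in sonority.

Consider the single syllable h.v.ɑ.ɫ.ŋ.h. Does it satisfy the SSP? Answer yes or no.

no

Onset: /h/ is a fricative (sonority 2), /v/ is a fricative (sonority 2); then the nucleus /ɑ/ (sonority 6).
Onset profile 2-2-6 — does not strictly rise throughout.
Coda: /ɫ/ is a liquid (sonority 4), /ŋ/ is a nasal (sonority 3), /h/ is a fricative (sonority 2).
Coda profile 6-4-3-2 — falls from the nucleus.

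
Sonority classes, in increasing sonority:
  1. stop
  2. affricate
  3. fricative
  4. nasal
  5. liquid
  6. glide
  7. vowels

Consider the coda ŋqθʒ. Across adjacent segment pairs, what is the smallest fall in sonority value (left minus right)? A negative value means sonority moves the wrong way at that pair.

/ŋ/: nasal = 4.
/q/: stop = 1.
/θ/: fricative = 3.
/ʒ/: fricative = 3.
/ŋ/→/q/: change +3.
/q/→/θ/: change -2.
/θ/→/ʒ/: change +0.
Minimum = -2.

-2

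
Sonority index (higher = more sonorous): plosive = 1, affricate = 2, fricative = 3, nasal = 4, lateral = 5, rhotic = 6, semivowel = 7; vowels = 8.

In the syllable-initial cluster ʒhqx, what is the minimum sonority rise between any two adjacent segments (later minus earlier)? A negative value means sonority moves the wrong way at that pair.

/ʒ/: fricative = 3.
/h/: fricative = 3.
/q/: plosive = 1.
/x/: fricative = 3.
/ʒ/→/h/: change +0.
/h/→/q/: change -2.
/q/→/x/: change +2.
Minimum = -2.

-2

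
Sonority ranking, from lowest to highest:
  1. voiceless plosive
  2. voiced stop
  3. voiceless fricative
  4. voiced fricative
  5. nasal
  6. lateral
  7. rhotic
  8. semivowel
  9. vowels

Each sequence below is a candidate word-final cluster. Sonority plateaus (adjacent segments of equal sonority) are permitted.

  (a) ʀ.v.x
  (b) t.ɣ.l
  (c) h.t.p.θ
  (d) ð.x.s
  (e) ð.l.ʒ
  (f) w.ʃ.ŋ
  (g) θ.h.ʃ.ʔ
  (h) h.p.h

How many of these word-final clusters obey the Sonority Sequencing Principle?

(a) sonority 7-4-3: well-formed.
(b) sonority 1-4-6: ill-formed.
(c) sonority 3-1-1-3: ill-formed.
(d) sonority 4-3-3: well-formed.
(e) sonority 4-6-4: ill-formed.
(f) sonority 8-3-5: ill-formed.
(g) sonority 3-3-3-1: well-formed.
(h) sonority 3-1-3: ill-formed.

3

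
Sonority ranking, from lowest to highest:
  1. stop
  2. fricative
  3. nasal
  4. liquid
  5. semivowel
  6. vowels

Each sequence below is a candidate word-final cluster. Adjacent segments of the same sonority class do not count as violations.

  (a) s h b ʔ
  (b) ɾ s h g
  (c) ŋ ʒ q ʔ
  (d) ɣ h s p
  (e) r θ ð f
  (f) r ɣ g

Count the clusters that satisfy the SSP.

6

(a) 2-2-1-1 → obeys
(b) 4-2-2-1 → obeys
(c) 3-2-1-1 → obeys
(d) 2-2-2-1 → obeys
(e) 4-2-2-2 → obeys
(f) 4-2-1 → obeys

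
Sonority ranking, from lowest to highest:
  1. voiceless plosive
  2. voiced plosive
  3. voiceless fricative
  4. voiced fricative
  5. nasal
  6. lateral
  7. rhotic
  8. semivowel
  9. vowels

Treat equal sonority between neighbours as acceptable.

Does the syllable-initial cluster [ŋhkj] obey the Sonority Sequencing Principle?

no

/ŋ/: nasal = 5.
/h/: voiceless fricative = 3.
/k/: voiceless plosive = 1.
/j/: semivowel = 8.
The profile is 5-3-1-8. Between /ŋ/ (5) and /h/ (3) sonority does not rise, so the cluster violates the SSP.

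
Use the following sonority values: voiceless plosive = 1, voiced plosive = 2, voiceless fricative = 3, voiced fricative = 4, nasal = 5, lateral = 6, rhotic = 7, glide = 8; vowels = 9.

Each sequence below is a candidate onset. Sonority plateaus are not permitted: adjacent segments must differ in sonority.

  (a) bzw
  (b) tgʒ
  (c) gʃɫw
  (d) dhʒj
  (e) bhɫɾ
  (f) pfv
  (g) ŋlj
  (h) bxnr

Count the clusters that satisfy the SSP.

(a) bzw: profile 2-4-8 — obeys.
(b) tgʒ: profile 1-2-4 — obeys.
(c) gʃɫw: profile 2-3-6-8 — obeys.
(d) dhʒj: profile 2-3-4-8 — obeys.
(e) bhɫɾ: profile 2-3-6-7 — obeys.
(f) pfv: profile 1-3-4 — obeys.
(g) ŋlj: profile 5-6-8 — obeys.
(h) bxnr: profile 2-3-5-7 — obeys.

8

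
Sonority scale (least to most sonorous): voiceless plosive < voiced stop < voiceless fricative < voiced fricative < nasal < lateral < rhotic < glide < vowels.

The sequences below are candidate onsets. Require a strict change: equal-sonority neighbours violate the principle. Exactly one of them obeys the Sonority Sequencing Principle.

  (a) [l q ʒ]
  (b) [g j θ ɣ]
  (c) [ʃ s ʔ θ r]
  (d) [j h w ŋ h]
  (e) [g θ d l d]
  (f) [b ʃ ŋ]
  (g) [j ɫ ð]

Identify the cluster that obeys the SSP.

(a) [l q ʒ]: profile 6-1-4 — violates.
(b) [g j θ ɣ]: profile 2-8-3-4 — violates.
(c) [ʃ s ʔ θ r]: profile 3-3-1-3-7 — violates.
(d) [j h w ŋ h]: profile 8-3-8-5-3 — violates.
(e) [g θ d l d]: profile 2-3-2-6-2 — violates.
(f) [b ʃ ŋ]: profile 2-3-5 — obeys.
(g) [j ɫ ð]: profile 8-6-4 — violates.

f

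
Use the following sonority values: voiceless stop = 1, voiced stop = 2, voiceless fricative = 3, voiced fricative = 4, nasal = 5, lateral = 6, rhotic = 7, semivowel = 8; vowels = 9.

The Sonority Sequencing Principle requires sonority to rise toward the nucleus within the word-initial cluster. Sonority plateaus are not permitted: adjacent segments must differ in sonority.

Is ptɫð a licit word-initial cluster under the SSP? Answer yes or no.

/p/ — voiceless stop, sonority 1.
/t/ — voiceless stop, sonority 1.
/ɫ/ — lateral, sonority 6.
/ð/ — voiced fricative, sonority 4.
The profile is 1-1-6-4. Between /p/ (1) and /t/ (1) sonority does not rise, so the cluster violates the SSP.

no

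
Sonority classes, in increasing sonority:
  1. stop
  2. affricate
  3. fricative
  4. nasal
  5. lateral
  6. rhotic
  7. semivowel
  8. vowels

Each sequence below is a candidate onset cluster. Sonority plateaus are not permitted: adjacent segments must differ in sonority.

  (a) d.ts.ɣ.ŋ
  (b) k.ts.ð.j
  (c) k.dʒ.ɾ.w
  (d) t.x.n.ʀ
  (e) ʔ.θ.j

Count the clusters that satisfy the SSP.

(a) sonority 1-2-3-4: well-formed.
(b) sonority 1-2-3-7: well-formed.
(c) sonority 1-2-6-7: well-formed.
(d) sonority 1-3-4-6: well-formed.
(e) sonority 1-3-7: well-formed.

5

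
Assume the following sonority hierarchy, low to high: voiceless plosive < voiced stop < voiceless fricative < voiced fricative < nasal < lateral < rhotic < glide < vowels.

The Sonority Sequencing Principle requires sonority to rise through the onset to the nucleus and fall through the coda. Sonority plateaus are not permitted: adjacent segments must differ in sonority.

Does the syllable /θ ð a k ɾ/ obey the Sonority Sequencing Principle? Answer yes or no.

no

Onset: /θ/ is a voiceless fricative (sonority 3), /ð/ is a voiced fricative (sonority 4); then the nucleus /a/ (sonority 9).
Onset profile 3-4-9 — rises to the nucleus.
Coda: /k/ is a voiceless plosive (sonority 1), /ɾ/ is a rhotic (sonority 7).
Coda profile 9-1-7 — does not strictly fall throughout.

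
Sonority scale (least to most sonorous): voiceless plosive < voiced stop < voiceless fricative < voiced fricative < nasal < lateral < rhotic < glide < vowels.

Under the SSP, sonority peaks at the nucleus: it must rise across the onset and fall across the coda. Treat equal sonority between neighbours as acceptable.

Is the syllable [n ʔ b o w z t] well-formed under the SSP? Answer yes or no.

no

Onset: /n/ is a nasal (sonority 5), /ʔ/ is a voiceless plosive (sonority 1), /b/ is a voiced stop (sonority 2); then the nucleus /o/ (sonority 9).
Onset profile 5-1-2-9 — does not rise throughout.
Coda: /w/ is a glide (sonority 8), /z/ is a voiced fricative (sonority 4), /t/ is a voiceless plosive (sonority 1).
Coda profile 9-8-4-1 — falls from the nucleus.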